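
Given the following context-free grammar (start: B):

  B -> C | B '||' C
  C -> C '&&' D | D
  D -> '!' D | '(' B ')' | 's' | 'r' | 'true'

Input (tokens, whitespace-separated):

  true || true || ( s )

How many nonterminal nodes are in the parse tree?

[B [B [B [C [D true]]] || [C [D true]]] || [C [D ( [B [C [D s]]] )]]]

12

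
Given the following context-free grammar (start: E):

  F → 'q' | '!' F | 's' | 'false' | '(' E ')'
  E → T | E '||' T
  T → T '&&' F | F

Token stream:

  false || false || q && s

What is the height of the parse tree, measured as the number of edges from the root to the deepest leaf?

5

[E [E [E [T [F false]]] || [T [F false]]] || [T [T [F q]] && [F s]]]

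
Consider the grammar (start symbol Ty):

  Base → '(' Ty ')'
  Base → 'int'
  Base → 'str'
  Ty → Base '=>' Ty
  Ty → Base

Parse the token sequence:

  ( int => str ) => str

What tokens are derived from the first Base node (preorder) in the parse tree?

( int => str )

[Ty [Base ( [Ty [Base int] => [Ty [Base str]]] )] => [Ty [Base str]]]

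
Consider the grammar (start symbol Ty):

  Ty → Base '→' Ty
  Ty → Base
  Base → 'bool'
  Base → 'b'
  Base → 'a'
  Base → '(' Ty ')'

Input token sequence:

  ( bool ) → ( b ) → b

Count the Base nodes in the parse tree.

5

[Ty [Base ( [Ty [Base bool]] )] → [Ty [Base ( [Ty [Base b]] )] → [Ty [Base b]]]]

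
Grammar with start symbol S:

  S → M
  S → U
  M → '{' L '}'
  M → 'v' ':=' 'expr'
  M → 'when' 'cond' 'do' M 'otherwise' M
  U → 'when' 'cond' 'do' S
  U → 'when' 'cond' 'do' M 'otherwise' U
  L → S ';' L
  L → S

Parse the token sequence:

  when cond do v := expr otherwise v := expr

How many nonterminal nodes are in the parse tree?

4

[S [M when cond do [M v := expr] otherwise [M v := expr]]]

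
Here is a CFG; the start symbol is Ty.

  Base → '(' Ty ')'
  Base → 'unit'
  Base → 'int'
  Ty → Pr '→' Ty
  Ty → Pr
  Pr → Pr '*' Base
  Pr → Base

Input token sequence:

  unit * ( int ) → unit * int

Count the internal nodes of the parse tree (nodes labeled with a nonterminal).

13

[Ty [Pr [Pr [Base unit]] * [Base ( [Ty [Pr [Base int]]] )]] → [Ty [Pr [Pr [Base unit]] * [Base int]]]]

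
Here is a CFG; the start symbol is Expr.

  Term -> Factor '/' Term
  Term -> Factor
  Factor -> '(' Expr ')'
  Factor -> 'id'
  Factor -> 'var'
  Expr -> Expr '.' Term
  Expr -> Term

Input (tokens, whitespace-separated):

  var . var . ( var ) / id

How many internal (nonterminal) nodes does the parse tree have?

[Expr [Expr [Expr [Term [Factor var]]] . [Term [Factor var]]] . [Term [Factor ( [Expr [Term [Factor var]]] )] / [Term [Factor id]]]]

14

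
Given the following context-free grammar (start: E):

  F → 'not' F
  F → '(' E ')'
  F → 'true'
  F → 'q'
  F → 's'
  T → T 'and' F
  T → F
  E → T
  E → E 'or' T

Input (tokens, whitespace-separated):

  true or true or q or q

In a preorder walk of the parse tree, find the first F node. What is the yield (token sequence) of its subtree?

true

[E [E [E [E [T [F true]]] or [T [F true]]] or [T [F q]]] or [T [F q]]]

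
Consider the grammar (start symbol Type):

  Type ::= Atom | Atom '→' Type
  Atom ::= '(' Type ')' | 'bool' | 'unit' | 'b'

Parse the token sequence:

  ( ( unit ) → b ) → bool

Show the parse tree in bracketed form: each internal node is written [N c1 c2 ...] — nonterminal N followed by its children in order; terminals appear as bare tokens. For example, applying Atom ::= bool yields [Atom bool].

Type
Atom → Type
( Type ) → Type
( Atom → Type ) → Type
( ( Type ) → Type ) → Type
( ( Atom ) → Type ) → Type
( ( unit ) → Type ) → Type
( ( unit ) → Atom ) → Type
( ( unit ) → b ) → Type
( ( unit ) → b ) → Atom
( ( unit ) → b ) → bool

[Type [Atom ( [Type [Atom ( [Type [Atom unit]] )] → [Type [Atom b]]] )] → [Type [Atom bool]]]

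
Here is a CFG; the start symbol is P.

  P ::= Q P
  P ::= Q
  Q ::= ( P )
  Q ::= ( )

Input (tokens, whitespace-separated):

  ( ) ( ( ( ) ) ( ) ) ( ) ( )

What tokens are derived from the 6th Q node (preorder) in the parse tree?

( )

[P [Q ( )] [P [Q ( [P [Q ( [P [Q ( )]] )] [P [Q ( )]]] )] [P [Q ( )] [P [Q ( )]]]]]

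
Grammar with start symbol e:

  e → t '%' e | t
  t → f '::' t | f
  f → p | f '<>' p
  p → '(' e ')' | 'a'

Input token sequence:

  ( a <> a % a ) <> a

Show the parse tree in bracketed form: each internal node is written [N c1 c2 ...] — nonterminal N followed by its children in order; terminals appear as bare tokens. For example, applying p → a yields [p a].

[e [t [f [f [p ( [e [t [f [f [p a]] <> [p a]]] % [e [t [f [p a]]]]] )]] <> [p a]]]]

e
t
f
f <> p
p <> p
( e ) <> p
( t % e ) <> p
( f % e ) <> p
( f <> p % e ) <> p
( p <> p % e ) <> p
( a <> p % e ) <> p
( a <> a % e ) <> p
( a <> a % t ) <> p
( a <> a % f ) <> p
( a <> a % p ) <> p
( a <> a % a ) <> p
( a <> a % a ) <> a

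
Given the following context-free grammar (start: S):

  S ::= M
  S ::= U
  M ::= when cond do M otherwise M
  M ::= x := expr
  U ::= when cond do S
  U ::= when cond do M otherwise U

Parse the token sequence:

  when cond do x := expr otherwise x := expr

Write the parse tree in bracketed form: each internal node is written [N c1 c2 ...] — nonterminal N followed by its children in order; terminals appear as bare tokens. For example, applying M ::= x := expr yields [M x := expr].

S
M
when cond do M otherwise M
when cond do x := expr otherwise M
when cond do x := expr otherwise x := expr

[S [M when cond do [M x := expr] otherwise [M x := expr]]]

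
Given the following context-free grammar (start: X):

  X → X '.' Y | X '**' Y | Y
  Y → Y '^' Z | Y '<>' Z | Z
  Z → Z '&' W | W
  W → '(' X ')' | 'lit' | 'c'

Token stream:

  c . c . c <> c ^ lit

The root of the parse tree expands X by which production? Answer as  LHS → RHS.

X → X '.' Y

[X [X [X [Y [Z [W c]]]] . [Y [Z [W c]]]] . [Y [Y [Y [Z [W c]]] <> [Z [W c]]] ^ [Z [W lit]]]]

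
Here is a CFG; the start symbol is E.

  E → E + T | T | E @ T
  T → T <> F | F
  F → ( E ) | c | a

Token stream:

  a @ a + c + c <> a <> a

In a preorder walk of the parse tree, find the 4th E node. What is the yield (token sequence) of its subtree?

[E [E [E [E [T [F a]]] @ [T [F a]]] + [T [F c]]] + [T [T [T [F c]] <> [F a]] <> [F a]]]

a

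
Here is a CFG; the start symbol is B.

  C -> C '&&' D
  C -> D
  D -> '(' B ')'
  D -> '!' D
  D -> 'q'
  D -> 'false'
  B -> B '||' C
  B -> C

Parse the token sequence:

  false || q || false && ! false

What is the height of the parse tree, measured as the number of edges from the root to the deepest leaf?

5

[B [B [B [C [D false]]] || [C [D q]]] || [C [C [D false]] && [D ! [D false]]]]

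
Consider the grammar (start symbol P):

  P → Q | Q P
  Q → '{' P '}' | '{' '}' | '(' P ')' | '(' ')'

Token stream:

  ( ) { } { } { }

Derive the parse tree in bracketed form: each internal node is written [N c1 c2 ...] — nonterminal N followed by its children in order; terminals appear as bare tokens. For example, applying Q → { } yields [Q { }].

[P [Q ( )] [P [Q { }] [P [Q { }] [P [Q { }]]]]]

P
Q P
( ) P
( ) Q P
( ) { } P
( ) { } Q P
( ) { } { } P
( ) { } { } Q
( ) { } { } { }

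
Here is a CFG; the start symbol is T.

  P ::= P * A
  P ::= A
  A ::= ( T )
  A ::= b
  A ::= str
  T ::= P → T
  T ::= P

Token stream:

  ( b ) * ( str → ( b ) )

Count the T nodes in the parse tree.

5

[T [P [P [A ( [T [P [A b]]] )]] * [A ( [T [P [A str]] → [T [P [A ( [T [P [A b]]] )]]]] )]]]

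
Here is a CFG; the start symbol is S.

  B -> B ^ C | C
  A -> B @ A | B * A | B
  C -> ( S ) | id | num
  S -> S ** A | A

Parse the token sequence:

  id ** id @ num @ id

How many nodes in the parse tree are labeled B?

4

[S [S [A [B [C id]]]] ** [A [B [C id]] @ [A [B [C num]] @ [A [B [C id]]]]]]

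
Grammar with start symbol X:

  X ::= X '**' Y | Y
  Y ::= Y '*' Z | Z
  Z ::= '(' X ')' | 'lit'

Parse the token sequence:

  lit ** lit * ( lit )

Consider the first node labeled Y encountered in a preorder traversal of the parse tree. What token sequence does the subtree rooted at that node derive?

[X [X [Y [Z lit]]] ** [Y [Y [Z lit]] * [Z ( [X [Y [Z lit]]] )]]]

lit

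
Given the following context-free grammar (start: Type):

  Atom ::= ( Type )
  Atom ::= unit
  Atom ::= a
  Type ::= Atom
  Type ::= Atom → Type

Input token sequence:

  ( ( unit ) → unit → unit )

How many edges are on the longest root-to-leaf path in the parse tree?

6

[Type [Atom ( [Type [Atom ( [Type [Atom unit]] )] → [Type [Atom unit] → [Type [Atom unit]]]] )]]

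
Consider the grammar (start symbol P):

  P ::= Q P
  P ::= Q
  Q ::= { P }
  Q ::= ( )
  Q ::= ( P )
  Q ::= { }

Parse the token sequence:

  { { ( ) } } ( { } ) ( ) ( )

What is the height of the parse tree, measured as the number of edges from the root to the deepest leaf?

6

[P [Q { [P [Q { [P [Q ( )]] }]] }] [P [Q ( [P [Q { }]] )] [P [Q ( )] [P [Q ( )]]]]]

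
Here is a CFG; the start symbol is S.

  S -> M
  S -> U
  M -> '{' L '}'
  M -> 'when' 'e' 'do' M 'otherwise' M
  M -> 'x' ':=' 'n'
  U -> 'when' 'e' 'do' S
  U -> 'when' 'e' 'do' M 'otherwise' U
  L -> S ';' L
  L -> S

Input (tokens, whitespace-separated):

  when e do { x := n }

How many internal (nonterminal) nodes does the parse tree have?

[S [U when e do [S [M { [L [S [M x := n]]] }]]]]

7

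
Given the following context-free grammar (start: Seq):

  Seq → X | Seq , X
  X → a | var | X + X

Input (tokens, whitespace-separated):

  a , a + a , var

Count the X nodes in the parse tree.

5

[Seq [Seq [Seq [X a]] , [X [X a] + [X a]]] , [X var]]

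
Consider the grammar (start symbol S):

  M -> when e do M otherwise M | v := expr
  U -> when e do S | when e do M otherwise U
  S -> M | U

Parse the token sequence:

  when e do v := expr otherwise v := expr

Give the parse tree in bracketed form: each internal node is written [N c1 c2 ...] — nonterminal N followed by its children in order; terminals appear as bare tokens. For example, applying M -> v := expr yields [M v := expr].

[S [M when e do [M v := expr] otherwise [M v := expr]]]

S
M
when e do M otherwise M
when e do v := expr otherwise M
when e do v := expr otherwise v := expr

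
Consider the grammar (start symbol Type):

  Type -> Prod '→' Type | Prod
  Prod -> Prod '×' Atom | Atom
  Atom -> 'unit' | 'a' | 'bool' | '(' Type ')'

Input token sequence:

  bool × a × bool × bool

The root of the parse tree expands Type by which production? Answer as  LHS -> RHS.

Type -> Prod

[Type [Prod [Prod [Prod [Prod [Atom bool]] × [Atom a]] × [Atom bool]] × [Atom bool]]]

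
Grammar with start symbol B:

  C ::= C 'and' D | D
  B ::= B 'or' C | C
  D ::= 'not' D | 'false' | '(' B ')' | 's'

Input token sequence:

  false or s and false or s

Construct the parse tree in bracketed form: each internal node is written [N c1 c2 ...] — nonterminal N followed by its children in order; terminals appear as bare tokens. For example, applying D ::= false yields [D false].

B
B or C
B or C or C
C or C or C
D or C or C
false or C or C
false or C and D or C
false or D and D or C
false or s and D or C
false or s and false or C
false or s and false or D
false or s and false or s

[B [B [B [C [D false]]] or [C [C [D s]] and [D false]]] or [C [D s]]]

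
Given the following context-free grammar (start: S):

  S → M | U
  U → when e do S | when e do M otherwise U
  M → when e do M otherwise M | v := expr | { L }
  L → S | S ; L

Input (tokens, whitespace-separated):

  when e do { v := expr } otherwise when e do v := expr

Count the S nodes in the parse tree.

3

[S [U when e do [M { [L [S [M v := expr]]] }] otherwise [U when e do [S [M v := expr]]]]]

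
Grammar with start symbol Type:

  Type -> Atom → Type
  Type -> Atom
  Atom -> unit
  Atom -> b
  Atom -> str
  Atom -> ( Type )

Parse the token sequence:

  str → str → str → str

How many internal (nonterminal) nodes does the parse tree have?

[Type [Atom str] → [Type [Atom str] → [Type [Atom str] → [Type [Atom str]]]]]

8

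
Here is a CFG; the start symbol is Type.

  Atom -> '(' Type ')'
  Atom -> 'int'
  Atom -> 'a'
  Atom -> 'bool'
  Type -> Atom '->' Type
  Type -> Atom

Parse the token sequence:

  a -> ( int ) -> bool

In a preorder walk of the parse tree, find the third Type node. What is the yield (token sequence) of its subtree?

[Type [Atom a] -> [Type [Atom ( [Type [Atom int]] )] -> [Type [Atom bool]]]]

int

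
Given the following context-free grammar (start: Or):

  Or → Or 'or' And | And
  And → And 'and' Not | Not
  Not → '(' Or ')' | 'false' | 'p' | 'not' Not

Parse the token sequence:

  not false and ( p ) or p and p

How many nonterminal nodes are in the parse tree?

[Or [Or [And [And [Not not [Not false]]] and [Not ( [Or [And [Not p]]] )]]] or [And [And [Not p]] and [Not p]]]

14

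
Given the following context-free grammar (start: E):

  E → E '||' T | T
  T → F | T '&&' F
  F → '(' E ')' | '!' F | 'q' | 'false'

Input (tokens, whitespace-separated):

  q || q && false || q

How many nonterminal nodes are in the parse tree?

11

[E [E [E [T [F q]]] || [T [T [F q]] && [F false]]] || [T [F q]]]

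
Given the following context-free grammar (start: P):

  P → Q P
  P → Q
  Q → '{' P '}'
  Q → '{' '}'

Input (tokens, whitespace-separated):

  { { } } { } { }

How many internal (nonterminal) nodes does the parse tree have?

[P [Q { [P [Q { }]] }] [P [Q { }] [P [Q { }]]]]

8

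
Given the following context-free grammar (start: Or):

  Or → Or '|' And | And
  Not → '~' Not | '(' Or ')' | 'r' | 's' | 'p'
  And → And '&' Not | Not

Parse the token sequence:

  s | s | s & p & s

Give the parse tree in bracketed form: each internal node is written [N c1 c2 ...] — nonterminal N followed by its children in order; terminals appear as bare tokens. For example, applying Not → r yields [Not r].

Or
Or | And
Or | And | And
And | And | And
Not | And | And
s | And | And
s | Not | And
s | s | And
s | s | And & Not
s | s | And & Not & Not
s | s | Not & Not & Not
s | s | s & Not & Not
s | s | s & p & Not
s | s | s & p & s

[Or [Or [Or [And [Not s]]] | [And [Not s]]] | [And [And [And [Not s]] & [Not p]] & [Not s]]]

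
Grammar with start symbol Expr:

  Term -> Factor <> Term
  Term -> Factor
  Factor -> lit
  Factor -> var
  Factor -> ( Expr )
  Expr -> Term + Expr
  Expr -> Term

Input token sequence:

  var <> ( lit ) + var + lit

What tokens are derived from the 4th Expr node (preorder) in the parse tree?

lit

[Expr [Term [Factor var] <> [Term [Factor ( [Expr [Term [Factor lit]]] )]]] + [Expr [Term [Factor var]] + [Expr [Term [Factor lit]]]]]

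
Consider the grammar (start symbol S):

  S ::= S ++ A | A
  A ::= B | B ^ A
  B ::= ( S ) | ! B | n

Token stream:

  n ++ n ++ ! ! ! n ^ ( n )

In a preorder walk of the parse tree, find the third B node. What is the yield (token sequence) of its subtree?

! ! ! n

[S [S [S [A [B n]]] ++ [A [B n]]] ++ [A [B ! [B ! [B ! [B n]]]] ^ [A [B ( [S [A [B n]]] )]]]]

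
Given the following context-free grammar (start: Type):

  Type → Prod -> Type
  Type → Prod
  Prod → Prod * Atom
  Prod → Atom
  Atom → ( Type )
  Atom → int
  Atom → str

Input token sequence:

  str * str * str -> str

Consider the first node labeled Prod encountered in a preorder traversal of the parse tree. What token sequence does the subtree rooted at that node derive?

str * str * str

[Type [Prod [Prod [Prod [Atom str]] * [Atom str]] * [Atom str]] -> [Type [Prod [Atom str]]]]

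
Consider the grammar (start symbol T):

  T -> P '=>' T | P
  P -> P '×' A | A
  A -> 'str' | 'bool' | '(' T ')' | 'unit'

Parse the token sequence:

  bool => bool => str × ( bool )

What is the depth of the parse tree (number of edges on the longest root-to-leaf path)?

8

[T [P [A bool]] => [T [P [A bool]] => [T [P [P [A str]] × [A ( [T [P [A bool]]] )]]]]]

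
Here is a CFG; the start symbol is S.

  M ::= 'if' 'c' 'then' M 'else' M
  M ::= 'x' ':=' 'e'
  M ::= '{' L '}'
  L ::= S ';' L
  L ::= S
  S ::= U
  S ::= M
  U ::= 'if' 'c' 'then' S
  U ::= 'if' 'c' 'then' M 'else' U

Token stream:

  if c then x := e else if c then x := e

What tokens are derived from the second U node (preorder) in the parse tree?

if c then x := e

[S [U if c then [M x := e] else [U if c then [S [M x := e]]]]]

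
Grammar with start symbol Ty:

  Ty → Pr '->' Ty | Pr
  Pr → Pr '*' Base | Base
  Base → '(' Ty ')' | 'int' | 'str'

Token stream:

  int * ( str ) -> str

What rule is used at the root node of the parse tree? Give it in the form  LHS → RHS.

[Ty [Pr [Pr [Base int]] * [Base ( [Ty [Pr [Base str]]] )]] -> [Ty [Pr [Base str]]]]

Ty → Pr '->' Ty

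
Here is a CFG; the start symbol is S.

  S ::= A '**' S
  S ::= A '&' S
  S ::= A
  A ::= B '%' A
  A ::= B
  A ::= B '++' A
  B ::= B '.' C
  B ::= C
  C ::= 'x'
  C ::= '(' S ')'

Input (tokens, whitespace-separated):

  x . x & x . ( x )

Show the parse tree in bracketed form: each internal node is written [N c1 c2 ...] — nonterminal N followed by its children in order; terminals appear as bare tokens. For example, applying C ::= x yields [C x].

S
A & S
B & S
B . C & S
C . C & S
x . C & S
x . x & S
x . x & A
x . x & B
x . x & B . C
x . x & C . C
x . x & x . C
x . x & x . ( S )
x . x & x . ( A )
x . x & x . ( B )
x . x & x . ( C )
x . x & x . ( x )

[S [A [B [B [C x]] . [C x]]] & [S [A [B [B [C x]] . [C ( [S [A [B [C x]]]] )]]]]]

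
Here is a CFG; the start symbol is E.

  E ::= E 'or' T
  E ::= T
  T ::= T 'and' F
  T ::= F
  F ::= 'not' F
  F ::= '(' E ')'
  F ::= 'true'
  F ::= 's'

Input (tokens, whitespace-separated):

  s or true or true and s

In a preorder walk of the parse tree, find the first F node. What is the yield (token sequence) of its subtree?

s

[E [E [E [T [F s]]] or [T [F true]]] or [T [T [F true]] and [F s]]]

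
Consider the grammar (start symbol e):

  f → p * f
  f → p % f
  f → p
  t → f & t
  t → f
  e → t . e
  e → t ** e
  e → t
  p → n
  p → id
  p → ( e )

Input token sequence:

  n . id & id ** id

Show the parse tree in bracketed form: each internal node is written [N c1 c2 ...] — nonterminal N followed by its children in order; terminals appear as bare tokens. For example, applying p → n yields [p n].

e
t . e
f . e
p . e
n . e
n . t ** e
n . f & t ** e
n . p & t ** e
n . id & t ** e
n . id & f ** e
n . id & p ** e
n . id & id ** e
n . id & id ** t
n . id & id ** f
n . id & id ** p
n . id & id ** id

[e [t [f [p n]]] . [e [t [f [p id]] & [t [f [p id]]]] ** [e [t [f [p id]]]]]]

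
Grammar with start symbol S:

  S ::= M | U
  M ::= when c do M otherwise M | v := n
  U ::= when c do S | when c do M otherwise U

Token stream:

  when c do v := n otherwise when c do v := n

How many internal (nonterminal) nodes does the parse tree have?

6

[S [U when c do [M v := n] otherwise [U when c do [S [M v := n]]]]]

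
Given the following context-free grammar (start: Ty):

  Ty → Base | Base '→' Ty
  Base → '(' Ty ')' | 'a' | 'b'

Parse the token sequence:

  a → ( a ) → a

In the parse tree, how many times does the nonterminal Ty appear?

[Ty [Base a] → [Ty [Base ( [Ty [Base a]] )] → [Ty [Base a]]]]

4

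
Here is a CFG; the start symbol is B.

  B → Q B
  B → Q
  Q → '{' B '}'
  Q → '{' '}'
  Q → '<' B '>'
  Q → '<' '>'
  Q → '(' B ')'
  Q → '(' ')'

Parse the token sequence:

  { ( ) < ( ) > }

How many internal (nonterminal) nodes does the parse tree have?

[B [Q { [B [Q ( )] [B [Q < [B [Q ( )]] >]]] }]]

8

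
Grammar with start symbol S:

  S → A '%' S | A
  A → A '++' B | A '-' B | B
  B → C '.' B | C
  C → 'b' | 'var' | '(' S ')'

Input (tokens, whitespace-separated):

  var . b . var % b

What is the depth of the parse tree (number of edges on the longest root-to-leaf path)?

[S [A [B [C var] . [B [C b] . [B [C var]]]]] % [S [A [B [C b]]]]]

6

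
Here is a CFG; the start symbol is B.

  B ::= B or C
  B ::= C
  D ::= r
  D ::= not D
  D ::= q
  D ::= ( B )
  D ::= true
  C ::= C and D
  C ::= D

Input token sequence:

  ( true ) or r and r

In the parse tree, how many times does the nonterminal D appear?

[B [B [C [D ( [B [C [D true]]] )]]] or [C [C [D r]] and [D r]]]

4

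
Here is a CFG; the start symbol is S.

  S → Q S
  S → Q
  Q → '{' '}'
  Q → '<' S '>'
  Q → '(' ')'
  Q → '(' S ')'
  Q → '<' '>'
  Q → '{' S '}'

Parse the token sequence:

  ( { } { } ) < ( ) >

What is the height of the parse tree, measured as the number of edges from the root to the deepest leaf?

[S [Q ( [S [Q { }] [S [Q { }]]] )] [S [Q < [S [Q ( )]] >]]]

5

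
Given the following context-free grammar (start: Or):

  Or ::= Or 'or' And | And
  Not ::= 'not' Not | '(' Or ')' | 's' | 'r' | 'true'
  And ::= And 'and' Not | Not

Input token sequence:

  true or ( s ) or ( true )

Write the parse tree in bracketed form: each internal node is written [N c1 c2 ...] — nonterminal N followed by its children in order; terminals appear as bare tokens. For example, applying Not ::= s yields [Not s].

Or
Or or And
Or or And or And
And or And or And
Not or And or And
true or And or And
true or Not or And
true or ( Or ) or And
true or ( And ) or And
true or ( Not ) or And
true or ( s ) or And
true or ( s ) or Not
true or ( s ) or ( Or )
true or ( s ) or ( And )
true or ( s ) or ( Not )
true or ( s ) or ( true )

[Or [Or [Or [And [Not true]]] or [And [Not ( [Or [And [Not s]]] )]]] or [And [Not ( [Or [And [Not true]]] )]]]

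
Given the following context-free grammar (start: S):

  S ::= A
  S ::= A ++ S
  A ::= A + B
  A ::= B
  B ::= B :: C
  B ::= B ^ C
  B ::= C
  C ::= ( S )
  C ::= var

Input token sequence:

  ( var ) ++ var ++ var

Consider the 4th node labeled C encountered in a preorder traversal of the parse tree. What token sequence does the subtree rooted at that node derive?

var

[S [A [B [C ( [S [A [B [C var]]]] )]]] ++ [S [A [B [C var]]] ++ [S [A [B [C var]]]]]]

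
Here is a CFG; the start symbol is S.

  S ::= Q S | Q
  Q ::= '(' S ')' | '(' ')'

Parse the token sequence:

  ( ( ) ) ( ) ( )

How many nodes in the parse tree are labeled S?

4

[S [Q ( [S [Q ( )]] )] [S [Q ( )] [S [Q ( )]]]]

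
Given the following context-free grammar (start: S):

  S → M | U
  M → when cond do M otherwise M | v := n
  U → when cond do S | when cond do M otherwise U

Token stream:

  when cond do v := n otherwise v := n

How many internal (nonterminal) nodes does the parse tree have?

4

[S [M when cond do [M v := n] otherwise [M v := n]]]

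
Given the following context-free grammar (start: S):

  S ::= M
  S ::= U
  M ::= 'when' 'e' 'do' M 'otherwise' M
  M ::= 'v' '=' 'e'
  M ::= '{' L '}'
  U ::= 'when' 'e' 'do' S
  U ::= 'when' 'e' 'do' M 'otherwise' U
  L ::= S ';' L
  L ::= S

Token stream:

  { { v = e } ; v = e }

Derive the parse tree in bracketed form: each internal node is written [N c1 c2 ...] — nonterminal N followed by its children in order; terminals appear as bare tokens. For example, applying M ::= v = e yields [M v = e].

S
M
{ L }
{ S ; L }
{ M ; L }
{ { L } ; L }
{ { S } ; L }
{ { M } ; L }
{ { v = e } ; L }
{ { v = e } ; S }
{ { v = e } ; M }
{ { v = e } ; v = e }

[S [M { [L [S [M { [L [S [M v = e]]] }]] ; [L [S [M v = e]]]] }]]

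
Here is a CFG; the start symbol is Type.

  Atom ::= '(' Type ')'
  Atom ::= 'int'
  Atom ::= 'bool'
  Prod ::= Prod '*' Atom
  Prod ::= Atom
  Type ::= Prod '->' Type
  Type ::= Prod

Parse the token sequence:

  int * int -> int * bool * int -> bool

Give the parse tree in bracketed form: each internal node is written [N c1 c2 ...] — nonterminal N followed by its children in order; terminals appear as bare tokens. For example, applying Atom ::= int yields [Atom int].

Type
Prod -> Type
Prod * Atom -> Type
Atom * Atom -> Type
int * Atom -> Type
int * int -> Type
int * int -> Prod -> Type
int * int -> Prod * Atom -> Type
int * int -> Prod * Atom * Atom -> Type
int * int -> Atom * Atom * Atom -> Type
int * int -> int * Atom * Atom -> Type
int * int -> int * bool * Atom -> Type
int * int -> int * bool * int -> Type
int * int -> int * bool * int -> Prod
int * int -> int * bool * int -> Atom
int * int -> int * bool * int -> bool

[Type [Prod [Prod [Atom int]] * [Atom int]] -> [Type [Prod [Prod [Prod [Atom int]] * [Atom bool]] * [Atom int]] -> [Type [Prod [Atom bool]]]]]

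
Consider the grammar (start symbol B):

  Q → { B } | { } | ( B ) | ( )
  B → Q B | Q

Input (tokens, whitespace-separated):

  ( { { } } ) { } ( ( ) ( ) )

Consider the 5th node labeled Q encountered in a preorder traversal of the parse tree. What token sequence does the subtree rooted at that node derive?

( ( ) ( ) )

[B [Q ( [B [Q { [B [Q { }]] }]] )] [B [Q { }] [B [Q ( [B [Q ( )] [B [Q ( )]]] )]]]]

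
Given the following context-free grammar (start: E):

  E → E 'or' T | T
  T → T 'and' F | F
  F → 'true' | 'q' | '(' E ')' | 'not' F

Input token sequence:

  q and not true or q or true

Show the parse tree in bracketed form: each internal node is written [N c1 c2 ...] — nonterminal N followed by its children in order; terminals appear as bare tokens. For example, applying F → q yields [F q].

E
E or T
E or T or T
T or T or T
T and F or T or T
F and F or T or T
q and F or T or T
q and not F or T or T
q and not true or T or T
q and not true or F or T
q and not true or q or T
q and not true or q or F
q and not true or q or true

[E [E [E [T [T [F q]] and [F not [F true]]]] or [T [F q]]] or [T [F true]]]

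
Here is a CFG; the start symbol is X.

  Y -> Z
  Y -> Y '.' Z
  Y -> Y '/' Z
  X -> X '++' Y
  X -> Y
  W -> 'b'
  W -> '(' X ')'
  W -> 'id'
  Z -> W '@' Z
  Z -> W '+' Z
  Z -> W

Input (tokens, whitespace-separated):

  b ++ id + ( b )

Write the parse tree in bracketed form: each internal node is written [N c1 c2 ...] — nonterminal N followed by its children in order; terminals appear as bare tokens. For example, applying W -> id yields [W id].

[X [X [Y [Z [W b]]]] ++ [Y [Z [W id] + [Z [W ( [X [Y [Z [W b]]]] )]]]]]

X
X ++ Y
Y ++ Y
Z ++ Y
W ++ Y
b ++ Y
b ++ Z
b ++ W + Z
b ++ id + Z
b ++ id + W
b ++ id + ( X )
b ++ id + ( Y )
b ++ id + ( Z )
b ++ id + ( W )
b ++ id + ( b )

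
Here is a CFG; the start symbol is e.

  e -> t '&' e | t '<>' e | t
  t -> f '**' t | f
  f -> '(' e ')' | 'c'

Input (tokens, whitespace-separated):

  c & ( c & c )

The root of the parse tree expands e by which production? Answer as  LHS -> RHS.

e -> t '&' e

[e [t [f c]] & [e [t [f ( [e [t [f c]] & [e [t [f c]]]] )]]]]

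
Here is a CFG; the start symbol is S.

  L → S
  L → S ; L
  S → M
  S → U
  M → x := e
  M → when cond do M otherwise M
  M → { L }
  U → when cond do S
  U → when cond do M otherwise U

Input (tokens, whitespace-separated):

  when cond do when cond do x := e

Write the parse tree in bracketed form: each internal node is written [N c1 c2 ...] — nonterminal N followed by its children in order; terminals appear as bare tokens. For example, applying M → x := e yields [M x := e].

[S [U when cond do [S [U when cond do [S [M x := e]]]]]]

S
U
when cond do S
when cond do U
when cond do when cond do S
when cond do when cond do M
when cond do when cond do x := e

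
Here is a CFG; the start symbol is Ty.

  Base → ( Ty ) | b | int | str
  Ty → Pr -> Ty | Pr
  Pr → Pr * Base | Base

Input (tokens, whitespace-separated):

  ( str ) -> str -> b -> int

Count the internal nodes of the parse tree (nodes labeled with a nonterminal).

[Ty [Pr [Base ( [Ty [Pr [Base str]]] )]] -> [Ty [Pr [Base str]] -> [Ty [Pr [Base b]] -> [Ty [Pr [Base int]]]]]]

15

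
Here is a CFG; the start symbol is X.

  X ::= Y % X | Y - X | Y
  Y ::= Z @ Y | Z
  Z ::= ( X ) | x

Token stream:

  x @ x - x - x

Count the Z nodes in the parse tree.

4

[X [Y [Z x] @ [Y [Z x]]] - [X [Y [Z x]] - [X [Y [Z x]]]]]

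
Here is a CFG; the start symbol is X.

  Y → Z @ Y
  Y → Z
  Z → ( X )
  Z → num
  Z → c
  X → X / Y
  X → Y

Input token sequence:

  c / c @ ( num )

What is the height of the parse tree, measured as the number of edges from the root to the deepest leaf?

7

[X [X [Y [Z c]]] / [Y [Z c] @ [Y [Z ( [X [Y [Z num]]] )]]]]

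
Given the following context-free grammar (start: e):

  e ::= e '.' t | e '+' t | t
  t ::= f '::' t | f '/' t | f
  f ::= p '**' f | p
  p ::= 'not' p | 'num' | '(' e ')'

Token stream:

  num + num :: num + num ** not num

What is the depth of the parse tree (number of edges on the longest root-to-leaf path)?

6

[e [e [e [t [f [p num]]]] + [t [f [p num]] :: [t [f [p num]]]]] + [t [f [p num] ** [f [p not [p num]]]]]]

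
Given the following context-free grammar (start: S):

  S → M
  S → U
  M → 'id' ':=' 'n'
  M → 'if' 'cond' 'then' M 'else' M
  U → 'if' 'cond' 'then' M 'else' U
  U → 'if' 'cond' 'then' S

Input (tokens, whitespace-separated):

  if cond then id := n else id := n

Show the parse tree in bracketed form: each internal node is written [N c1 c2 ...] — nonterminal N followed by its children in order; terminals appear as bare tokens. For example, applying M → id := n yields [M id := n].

S
M
if cond then M else M
if cond then id := n else M
if cond then id := n else id := n

[S [M if cond then [M id := n] else [M id := n]]]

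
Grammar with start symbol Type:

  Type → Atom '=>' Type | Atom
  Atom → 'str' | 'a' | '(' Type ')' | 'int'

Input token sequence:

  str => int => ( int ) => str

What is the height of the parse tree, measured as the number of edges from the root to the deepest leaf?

6

[Type [Atom str] => [Type [Atom int] => [Type [Atom ( [Type [Atom int]] )] => [Type [Atom str]]]]]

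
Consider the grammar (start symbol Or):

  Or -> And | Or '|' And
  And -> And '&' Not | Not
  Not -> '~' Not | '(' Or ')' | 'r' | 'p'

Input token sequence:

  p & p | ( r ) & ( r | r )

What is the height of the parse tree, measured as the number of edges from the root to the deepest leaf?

[Or [Or [And [And [Not p]] & [Not p]]] | [And [And [Not ( [Or [And [Not r]]] )]] & [Not ( [Or [Or [And [Not r]]] | [And [Not r]]] )]]]

7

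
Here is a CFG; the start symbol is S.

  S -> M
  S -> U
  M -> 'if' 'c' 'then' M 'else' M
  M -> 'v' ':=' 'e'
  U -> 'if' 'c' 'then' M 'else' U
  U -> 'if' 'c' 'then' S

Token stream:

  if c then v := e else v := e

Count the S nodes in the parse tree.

[S [M if c then [M v := e] else [M v := e]]]

1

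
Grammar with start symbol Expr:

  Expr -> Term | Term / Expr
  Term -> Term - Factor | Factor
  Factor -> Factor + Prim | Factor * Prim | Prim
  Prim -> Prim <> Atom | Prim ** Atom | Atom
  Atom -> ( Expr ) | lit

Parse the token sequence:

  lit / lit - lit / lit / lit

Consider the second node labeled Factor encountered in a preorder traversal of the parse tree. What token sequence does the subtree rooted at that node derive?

lit

[Expr [Term [Factor [Prim [Atom lit]]]] / [Expr [Term [Term [Factor [Prim [Atom lit]]]] - [Factor [Prim [Atom lit]]]] / [Expr [Term [Factor [Prim [Atom lit]]]] / [Expr [Term [Factor [Prim [Atom lit]]]]]]]]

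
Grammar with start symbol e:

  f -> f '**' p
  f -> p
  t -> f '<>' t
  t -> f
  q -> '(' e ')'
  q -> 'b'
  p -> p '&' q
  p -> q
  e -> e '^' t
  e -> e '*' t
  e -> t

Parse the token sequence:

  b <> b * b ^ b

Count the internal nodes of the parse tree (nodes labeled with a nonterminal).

19

[e [e [e [t [f [p [q b]]] <> [t [f [p [q b]]]]]] * [t [f [p [q b]]]]] ^ [t [f [p [q b]]]]]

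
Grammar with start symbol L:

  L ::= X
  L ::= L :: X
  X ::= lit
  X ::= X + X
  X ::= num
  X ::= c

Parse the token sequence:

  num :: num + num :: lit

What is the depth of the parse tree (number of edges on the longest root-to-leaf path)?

4

[L [L [L [X num]] :: [X [X num] + [X num]]] :: [X lit]]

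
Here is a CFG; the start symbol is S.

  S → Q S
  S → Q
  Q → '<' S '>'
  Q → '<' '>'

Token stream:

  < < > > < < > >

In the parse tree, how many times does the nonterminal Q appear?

[S [Q < [S [Q < >]] >] [S [Q < [S [Q < >]] >]]]

4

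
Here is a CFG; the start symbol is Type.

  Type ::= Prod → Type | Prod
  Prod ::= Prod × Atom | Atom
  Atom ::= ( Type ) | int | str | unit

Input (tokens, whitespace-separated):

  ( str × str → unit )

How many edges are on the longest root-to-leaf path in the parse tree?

7

[Type [Prod [Atom ( [Type [Prod [Prod [Atom str]] × [Atom str]] → [Type [Prod [Atom unit]]]] )]]]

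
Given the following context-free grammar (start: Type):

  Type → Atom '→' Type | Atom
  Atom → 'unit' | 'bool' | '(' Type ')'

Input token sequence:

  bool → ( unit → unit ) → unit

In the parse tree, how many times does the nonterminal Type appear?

[Type [Atom bool] → [Type [Atom ( [Type [Atom unit] → [Type [Atom unit]]] )] → [Type [Atom unit]]]]

5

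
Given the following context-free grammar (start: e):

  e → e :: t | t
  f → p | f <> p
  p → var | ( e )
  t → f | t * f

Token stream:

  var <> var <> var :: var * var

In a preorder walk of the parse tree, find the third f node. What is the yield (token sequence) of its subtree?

var

[e [e [t [f [f [f [p var]] <> [p var]] <> [p var]]]] :: [t [t [f [p var]]] * [f [p var]]]]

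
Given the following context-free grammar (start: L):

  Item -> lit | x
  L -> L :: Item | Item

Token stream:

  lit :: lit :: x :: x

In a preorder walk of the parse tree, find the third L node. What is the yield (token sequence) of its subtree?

lit :: lit

[L [L [L [L [Item lit]] :: [Item lit]] :: [Item x]] :: [Item x]]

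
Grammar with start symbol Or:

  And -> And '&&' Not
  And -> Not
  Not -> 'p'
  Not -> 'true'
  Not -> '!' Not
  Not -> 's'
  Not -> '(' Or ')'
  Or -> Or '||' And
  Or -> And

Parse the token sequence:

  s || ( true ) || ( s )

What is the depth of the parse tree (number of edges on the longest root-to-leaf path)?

[Or [Or [Or [And [Not s]]] || [And [Not ( [Or [And [Not true]]] )]]] || [And [Not ( [Or [And [Not s]]] )]]]

7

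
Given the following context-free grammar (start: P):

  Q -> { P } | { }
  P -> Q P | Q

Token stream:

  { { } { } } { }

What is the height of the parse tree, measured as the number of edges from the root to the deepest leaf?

[P [Q { [P [Q { }] [P [Q { }]]] }] [P [Q { }]]]

5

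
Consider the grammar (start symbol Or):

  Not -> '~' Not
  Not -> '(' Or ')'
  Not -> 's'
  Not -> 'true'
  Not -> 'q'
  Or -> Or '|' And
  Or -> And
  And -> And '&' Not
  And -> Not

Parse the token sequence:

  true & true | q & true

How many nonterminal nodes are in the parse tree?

10

[Or [Or [And [And [Not true]] & [Not true]]] | [And [And [Not q]] & [Not true]]]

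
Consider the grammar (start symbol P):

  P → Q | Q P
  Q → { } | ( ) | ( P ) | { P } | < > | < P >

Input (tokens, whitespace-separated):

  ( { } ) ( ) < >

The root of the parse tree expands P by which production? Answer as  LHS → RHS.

[P [Q ( [P [Q { }]] )] [P [Q ( )] [P [Q < >]]]]

P → Q P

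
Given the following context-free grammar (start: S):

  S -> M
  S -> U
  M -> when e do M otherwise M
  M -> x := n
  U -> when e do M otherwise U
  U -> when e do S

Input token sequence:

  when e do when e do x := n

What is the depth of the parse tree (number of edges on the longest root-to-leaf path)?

[S [U when e do [S [U when e do [S [M x := n]]]]]]

6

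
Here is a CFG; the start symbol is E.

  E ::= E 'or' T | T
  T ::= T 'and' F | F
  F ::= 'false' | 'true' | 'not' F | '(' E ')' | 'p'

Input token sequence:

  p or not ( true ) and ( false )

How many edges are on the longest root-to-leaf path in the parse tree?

8

[E [E [T [F p]]] or [T [T [F not [F ( [E [T [F true]]] )]]] and [F ( [E [T [F false]]] )]]]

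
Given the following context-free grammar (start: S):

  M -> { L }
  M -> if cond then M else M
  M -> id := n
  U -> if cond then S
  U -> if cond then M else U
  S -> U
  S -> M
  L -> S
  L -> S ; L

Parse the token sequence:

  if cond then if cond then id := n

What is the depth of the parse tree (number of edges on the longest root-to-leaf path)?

[S [U if cond then [S [U if cond then [S [M id := n]]]]]]

6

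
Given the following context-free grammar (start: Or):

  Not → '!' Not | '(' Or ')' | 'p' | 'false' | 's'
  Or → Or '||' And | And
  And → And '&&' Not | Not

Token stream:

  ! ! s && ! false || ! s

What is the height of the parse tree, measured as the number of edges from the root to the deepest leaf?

[Or [Or [And [And [Not ! [Not ! [Not s]]]] && [Not ! [Not false]]]] || [And [Not ! [Not s]]]]

7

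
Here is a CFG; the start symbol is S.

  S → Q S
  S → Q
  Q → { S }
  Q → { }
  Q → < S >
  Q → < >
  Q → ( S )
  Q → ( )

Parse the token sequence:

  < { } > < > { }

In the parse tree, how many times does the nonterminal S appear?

[S [Q < [S [Q { }]] >] [S [Q < >] [S [Q { }]]]]

4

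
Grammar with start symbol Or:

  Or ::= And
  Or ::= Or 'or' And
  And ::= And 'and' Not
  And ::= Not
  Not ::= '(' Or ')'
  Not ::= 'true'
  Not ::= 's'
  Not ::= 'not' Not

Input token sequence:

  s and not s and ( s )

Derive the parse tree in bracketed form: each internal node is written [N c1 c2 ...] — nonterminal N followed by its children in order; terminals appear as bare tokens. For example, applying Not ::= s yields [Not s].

[Or [And [And [And [Not s]] and [Not not [Not s]]] and [Not ( [Or [And [Not s]]] )]]]

Or
And
And and Not
And and Not and Not
Not and Not and Not
s and Not and Not
s and not Not and Not
s and not s and Not
s and not s and ( Or )
s and not s and ( And )
s and not s and ( Not )
s and not s and ( s )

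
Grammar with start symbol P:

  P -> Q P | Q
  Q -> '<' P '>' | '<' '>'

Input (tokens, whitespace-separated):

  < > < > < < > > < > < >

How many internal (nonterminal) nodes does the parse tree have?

[P [Q < >] [P [Q < >] [P [Q < [P [Q < >]] >] [P [Q < >] [P [Q < >]]]]]]

12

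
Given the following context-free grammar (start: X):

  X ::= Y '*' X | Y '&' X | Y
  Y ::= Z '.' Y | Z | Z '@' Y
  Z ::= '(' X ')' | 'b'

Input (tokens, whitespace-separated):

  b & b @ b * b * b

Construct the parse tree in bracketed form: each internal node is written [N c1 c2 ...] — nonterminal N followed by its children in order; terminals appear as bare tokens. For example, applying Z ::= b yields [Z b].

X
Y & X
Z & X
b & X
b & Y * X
b & Z @ Y * X
b & b @ Y * X
b & b @ Z * X
b & b @ b * X
b & b @ b * Y * X
b & b @ b * Z * X
b & b @ b * b * X
b & b @ b * b * Y
b & b @ b * b * Z
b & b @ b * b * b

[X [Y [Z b]] & [X [Y [Z b] @ [Y [Z b]]] * [X [Y [Z b]] * [X [Y [Z b]]]]]]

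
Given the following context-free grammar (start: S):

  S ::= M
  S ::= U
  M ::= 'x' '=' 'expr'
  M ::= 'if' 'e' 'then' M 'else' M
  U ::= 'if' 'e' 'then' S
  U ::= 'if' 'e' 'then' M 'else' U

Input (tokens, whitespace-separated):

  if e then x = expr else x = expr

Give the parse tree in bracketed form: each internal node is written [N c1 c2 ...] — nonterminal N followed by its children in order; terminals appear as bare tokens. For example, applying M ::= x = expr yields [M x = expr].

S
M
if e then M else M
if e then x = expr else M
if e then x = expr else x = expr

[S [M if e then [M x = expr] else [M x = expr]]]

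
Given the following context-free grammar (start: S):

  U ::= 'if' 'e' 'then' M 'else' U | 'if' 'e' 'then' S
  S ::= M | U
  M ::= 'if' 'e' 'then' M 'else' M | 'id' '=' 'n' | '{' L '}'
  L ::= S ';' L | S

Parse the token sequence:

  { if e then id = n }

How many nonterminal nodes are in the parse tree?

7

[S [M { [L [S [U if e then [S [M id = n]]]]] }]]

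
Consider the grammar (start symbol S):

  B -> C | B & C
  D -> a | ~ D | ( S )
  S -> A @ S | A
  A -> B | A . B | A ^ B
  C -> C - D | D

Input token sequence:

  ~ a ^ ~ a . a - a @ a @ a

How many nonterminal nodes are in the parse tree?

27

[S [A [A [A [B [C [D ~ [D a]]]]] ^ [B [C [D ~ [D a]]]]] . [B [C [C [D a]] - [D a]]]] @ [S [A [B [C [D a]]]] @ [S [A [B [C [D a]]]]]]]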